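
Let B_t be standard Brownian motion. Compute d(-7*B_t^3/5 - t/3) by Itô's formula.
d(-7*B_t^3/5 - t/3) = (-21*B_t/5 - 1/3) dt + (-21*B_t^2/5) dB_t

Itô's formula for f(t, x): d f(t, B_t) = (f_t + (1/2) f_xx) dt + f_x dB_t. Compute partials of f(t, x) = -t/3 - 7*x^3/5:
  f_t(t,x)  = -1/3
  f_x(t,x)  = -21*x^2/5
  f_xx(t,x) = -42*x/5
Assemble drift = f_t + (1/2) f_xx = -21*x/5 - 1/3 and diffusion = f_x = -21*x^2/5. Substituting x = B_t:
  d(-7*B_t^3/5 - t/3) = (-21*B_t/5 - 1/3) dt + (-21*B_t^2/5) dB_t.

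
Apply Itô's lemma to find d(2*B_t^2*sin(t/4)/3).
d(2*B_t^2*sin(t/4)/3) = (B_t^2*cos(t/4)/6 + 2*sin(t/4)/3) dt + (4*B_t*sin(t/4)/3) dB_t

Itô's formula for f(t, x): d f(t, B_t) = (f_t + (1/2) f_xx) dt + f_x dB_t. Compute partials of f(t, x) = 2*x^2*sin(t/4)/3:
  f_t(t,x)  = x^2*cos(t/4)/6
  f_x(t,x)  = 4*x*sin(t/4)/3
  f_xx(t,x) = 4*sin(t/4)/3
Assemble drift = f_t + (1/2) f_xx = x^2*cos(t/4)/6 + 2*sin(t/4)/3 and diffusion = f_x = 4*x*sin(t/4)/3. Substituting x = B_t:
  d(2*B_t^2*sin(t/4)/3) = (B_t^2*cos(t/4)/6 + 2*sin(t/4)/3) dt + (4*B_t*sin(t/4)/3) dB_t.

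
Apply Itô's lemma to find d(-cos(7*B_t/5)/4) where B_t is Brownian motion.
d(-cos(7*B_t/5)/4) = (49*cos(7*B_t/5)/200) dt + (7*sin(7*B_t/5)/20) dB_t

Itô's formula for f(B_t) gives d f(B_t) = f'(B_t) dB_t + (1/2) f''(B_t) dt. Compute derivatives of f(x) = -cos(7*x/5)/4:
  f'(x)  = 7*sin(7*x/5)/20
  f''(x) = 49*cos(7*x/5)/100
Substitute x = B_t and multiply the f'' term by 1/2:
  drift     = (1/2) * (49*cos(7*x/5)/100) evaluated at B_t = 49*cos(7*B_t/5)/200
  diffusion = (7*sin(7*x/5)/20) evaluated at B_t = 7*sin(7*B_t/5)/20
Therefore d(-cos(7*B_t/5)/4) = (49*cos(7*B_t/5)/200) dt + (7*sin(7*B_t/5)/20) dB_t.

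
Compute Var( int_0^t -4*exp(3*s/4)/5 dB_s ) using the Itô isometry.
Var = 32*exp(3*t/2)/75 - 32/75

The Itô integral of a deterministic integrand f(s) has mean 0 because each increment f(s) * (B_{s+ds} - B_s) has mean 0. By the Itô isometry:
  Var( int_0^t f(s) dB_s ) = E[ (int_0^t f(s) dB_s)^2 ] = int_0^t f(s)^2 ds.
Here f(s) = -4*exp(3*s/4)/5, so f(s)^2 = 16*exp(3*s/2)/25. Integrate:
  int_0^t (16*exp(3*s/2)/25) ds = 32*exp(3*t/2)/75 - 32/75.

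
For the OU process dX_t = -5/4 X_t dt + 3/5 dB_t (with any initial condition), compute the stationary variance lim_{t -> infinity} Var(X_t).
lim Var(X_t) = 18/125

The OU SDE dX = -theta X dt + sigma dB admits the integrating factor exp(theta t): d(exp(theta t) X_t) = sigma exp(theta t) dB_t. Integrating from 0 to t gives X_t = x_0 * exp(-theta t) + sigma * int_0^t exp(-theta (t-s)) dB_s for any initial x_0. The Itô integral has variance (by the Itô isometry) sigma^2 * int_0^t exp(-2 theta (t - s)) ds = sigma^2 * (1 - exp(-2 theta t)) / (2 theta), independent of x_0.
With theta = 5/4, sigma = 3/5:
  Var(X_t) = (3/5)^2 * (1 - exp(-2*5/4 t)) / (2 * 5/4) = 18/125 - 18*exp(-5*t/2)/125.
As t -> infinity, exp(-2*5/4 t) -> 0, so the stationary variance is sigma^2 / (2 theta) = 18/125.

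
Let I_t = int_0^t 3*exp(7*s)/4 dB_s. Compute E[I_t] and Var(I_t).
E[I_t] = 0; Var(I_t) = 9*exp(14*t)/224 - 9/224

The Itô integral of a deterministic integrand f(s) has mean 0 because each increment f(s) * (B_{s+ds} - B_s) has mean 0. By the Itô isometry:
  Var( int_0^t f(s) dB_s ) = E[ (int_0^t f(s) dB_s)^2 ] = int_0^t f(s)^2 ds.
Here f(s) = 3*exp(7*s)/4, so f(s)^2 = 9*exp(14*s)/16. Integrate:
  int_0^t (9*exp(14*s)/16) ds = 9*exp(14*t)/224 - 9/224.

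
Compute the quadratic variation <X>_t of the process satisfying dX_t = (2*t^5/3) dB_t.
<X>_t = 4*t^11/99

For an Itô process dX_t = a(t) dt + b(t) dB_t, the quadratic variation is <X>_t = int_0^t b(s)^2 ds (the drift term does not contribute). Here b(s) = 2*s^5/3, so
  b(s)^2 = 4*s^10/9.
Integrating from 0 to t:
  <X>_t = int_0^t (4*s^10/9) ds = 4*t^11/99.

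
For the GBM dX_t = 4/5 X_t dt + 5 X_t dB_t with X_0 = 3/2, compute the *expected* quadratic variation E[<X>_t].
E[<X>_t] = 1125*exp(133*t/5)/532 - 1125/532

<X>_t = int_0^t (5 * X_s)^2 ds. Taking expectation inside the integral: E[<X>_t] = 5^2 * int_0^t E[X_s^2] ds. For GBM, E[X_s^2] = x_0^2 * exp((2 mu + sigma^2) s). Integrating:
  E[<X>_t] = 5^2 * (3/2)^2 * (exp((2*(4/5) + 5^2) t) - 1) / (2*(4/5) + 5^2)
           = 5^2 * (3/2)^2 * (exp((133/5) t) - 1) / (133/5) = 1125*exp(133*t/5)/532 - 1125/532.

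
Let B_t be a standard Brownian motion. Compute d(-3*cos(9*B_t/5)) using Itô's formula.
d(-3*cos(9*B_t/5)) = (243*cos(9*B_t/5)/50) dt + (27*sin(9*B_t/5)/5) dB_t

Itô's formula for f(B_t) gives d f(B_t) = f'(B_t) dB_t + (1/2) f''(B_t) dt. Compute derivatives of f(x) = -3*cos(9*x/5):
  f'(x)  = 27*sin(9*x/5)/5
  f''(x) = 243*cos(9*x/5)/25
Substitute x = B_t and multiply the f'' term by 1/2:
  drift     = (1/2) * (243*cos(9*x/5)/25) evaluated at B_t = 243*cos(9*B_t/5)/50
  diffusion = (27*sin(9*x/5)/5) evaluated at B_t = 27*sin(9*B_t/5)/5
Therefore d(-3*cos(9*B_t/5)) = (243*cos(9*B_t/5)/50) dt + (27*sin(9*B_t/5)/5) dB_t.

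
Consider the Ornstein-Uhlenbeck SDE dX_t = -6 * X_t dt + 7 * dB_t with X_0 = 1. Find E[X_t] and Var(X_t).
E[X_t] = exp(-6*t); Var(X_t) = 49/12 - 49*exp(-12*t)/12

The OU SDE dX = -theta X dt + sigma dB admits the integrating factor exp(theta t): d(exp(theta t) X_t) = sigma exp(theta t) dB_t. Integrating from 0 to t:
  X_t = x_0 * exp(-theta t) + sigma * int_0^t exp(-theta (t-s)) dB_s.
The Itô integral has mean 0 and (by the Itô isometry) variance sigma^2 * int_0^t exp(-2 theta (t - s)) ds = sigma^2 * (1 - exp(-2 theta t)) / (2 theta).
With theta = 6, sigma = 7, x_0 = 1:
  E[X_t] = 1 * exp(-6 t) = exp(-6*t)
  Var(X_t) = (7)^2 * (1 - exp(-2*6 t)) / (2 * 6) = 49/12 - 49*exp(-12*t)/12.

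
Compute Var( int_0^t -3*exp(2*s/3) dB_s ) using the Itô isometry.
Var = 27*exp(4*t/3)/4 - 27/4

The Itô integral of a deterministic integrand f(s) has mean 0 because each increment f(s) * (B_{s+ds} - B_s) has mean 0. By the Itô isometry:
  Var( int_0^t f(s) dB_s ) = E[ (int_0^t f(s) dB_s)^2 ] = int_0^t f(s)^2 ds.
Here f(s) = -3*exp(2*s/3), so f(s)^2 = 9*exp(4*s/3). Integrate:
  int_0^t (9*exp(4*s/3)) ds = 27*exp(4*t/3)/4 - 27/4.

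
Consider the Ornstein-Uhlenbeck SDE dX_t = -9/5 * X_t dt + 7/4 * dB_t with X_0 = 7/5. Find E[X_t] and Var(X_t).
E[X_t] = 7*exp(-9*t/5)/5; Var(X_t) = 245/288 - 245*exp(-18*t/5)/288

The OU SDE dX = -theta X dt + sigma dB admits the integrating factor exp(theta t): d(exp(theta t) X_t) = sigma exp(theta t) dB_t. Integrating from 0 to t:
  X_t = x_0 * exp(-theta t) + sigma * int_0^t exp(-theta (t-s)) dB_s.
The Itô integral has mean 0 and (by the Itô isometry) variance sigma^2 * int_0^t exp(-2 theta (t - s)) ds = sigma^2 * (1 - exp(-2 theta t)) / (2 theta).
With theta = 9/5, sigma = 7/4, x_0 = 7/5:
  E[X_t] = 7/5 * exp(-9/5 t) = 7*exp(-9*t/5)/5
  Var(X_t) = (7/4)^2 * (1 - exp(-2*9/5 t)) / (2 * 9/5) = 245/288 - 245*exp(-18*t/5)/288.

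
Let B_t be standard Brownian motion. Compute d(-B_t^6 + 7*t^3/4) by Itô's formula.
d(-B_t^6 + 7*t^3/4) = (-15*B_t^4 + 21*t^2/4) dt + (-6*B_t^5) dB_t

Itô's formula for f(t, x): d f(t, B_t) = (f_t + (1/2) f_xx) dt + f_x dB_t. Compute partials of f(t, x) = 7*t^3/4 - x^6:
  f_t(t,x)  = 21*t^2/4
  f_x(t,x)  = -6*x^5
  f_xx(t,x) = -30*x^4
Assemble drift = f_t + (1/2) f_xx = 21*t^2/4 - 15*x^4 and diffusion = f_x = -6*x^5. Substituting x = B_t:
  d(-B_t^6 + 7*t^3/4) = (-15*B_t^4 + 21*t^2/4) dt + (-6*B_t^5) dB_t.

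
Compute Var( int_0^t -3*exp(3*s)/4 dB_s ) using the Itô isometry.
Var = 3*exp(6*t)/32 - 3/32

The Itô integral of a deterministic integrand f(s) has mean 0 because each increment f(s) * (B_{s+ds} - B_s) has mean 0. By the Itô isometry:
  Var( int_0^t f(s) dB_s ) = E[ (int_0^t f(s) dB_s)^2 ] = int_0^t f(s)^2 ds.
Here f(s) = -3*exp(3*s)/4, so f(s)^2 = 9*exp(6*s)/16. Integrate:
  int_0^t (9*exp(6*s)/16) ds = 3*exp(6*t)/32 - 3/32.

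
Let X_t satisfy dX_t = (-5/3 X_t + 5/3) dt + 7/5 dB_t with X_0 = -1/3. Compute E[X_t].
E[X_t] = 1 - 4*exp(-5*t/3)/3

Taking expectations and using E[dB_t] = 0, the mean m(t) = E[X_t] satisfies the ODE m'(t) = a m(t) + b with m(0) = x_0. With a = -5/3, b = 5/3, x_0 = -1/3, the solution is
  m(t) = x_0 * exp(a t) + (b/a) * (exp(a t) - 1)
       = (-1/3) * exp((-5/3) t) + ((5/3)/(-5/3)) * (exp((-5/3) t) - 1)
       = 1 - 4*exp(-5*t/3)/3.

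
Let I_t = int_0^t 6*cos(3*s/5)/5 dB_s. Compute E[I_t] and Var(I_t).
E[I_t] = 0; Var(I_t) = 18*t/25 + 3*sin(6*t/5)/5

The Itô integral of a deterministic integrand f(s) has mean 0 because each increment f(s) * (B_{s+ds} - B_s) has mean 0. By the Itô isometry:
  Var( int_0^t f(s) dB_s ) = E[ (int_0^t f(s) dB_s)^2 ] = int_0^t f(s)^2 ds.
Here f(s) = 6*cos(3*s/5)/5, so f(s)^2 = 36*cos(3*s/5)^2/25. Integrate:
  int_0^t (36*cos(3*s/5)^2/25) ds = 18*t/25 + 3*sin(6*t/5)/5.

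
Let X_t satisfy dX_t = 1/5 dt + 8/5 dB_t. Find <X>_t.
<X>_t = 64*t/25

For an Itô process dX_t = a(t) dt + b(t) dB_t, the quadratic variation is <X>_t = int_0^t b(s)^2 ds (the drift term does not contribute). Here b(s) = 8/5, so
  b(s)^2 = 64/25.
Integrating from 0 to t:
  <X>_t = int_0^t (64/25) ds = 64*t/25.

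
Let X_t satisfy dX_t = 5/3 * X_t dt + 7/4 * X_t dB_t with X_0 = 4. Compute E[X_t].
E[X_t] = 4*exp(5*t/3)

For GBM dX = mu X dt + sigma X dB with X_0 = x_0, apply Itô to Y = log X: dY = (mu - sigma^2/2) dt + sigma dB, so Y_t = log(x_0) + (mu - sigma^2/2) t + sigma B_t and hence X_t = x_0 * exp((mu - sigma^2/2) t + sigma B_t).
With mu = 5/3, sigma = 7/4, x_0 = 4, this gives:
  X_t = 4 * exp((13/96) * t + (7/4) * B_t).
Since sigma*B_t ~ Normal(0, sigma^2 t), E[exp(sigma*B_t)] = exp(sigma^2 t / 2); so E[X_t] = x_0 * exp((mu - sigma^2/2) t) * exp(sigma^2 t / 2) = x_0 * exp(mu t) = 4*exp(5*t/3).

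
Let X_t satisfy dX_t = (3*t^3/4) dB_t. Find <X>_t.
<X>_t = 9*t^7/112

For an Itô process dX_t = a(t) dt + b(t) dB_t, the quadratic variation is <X>_t = int_0^t b(s)^2 ds (the drift term does not contribute). Here b(s) = 3*s^3/4, so
  b(s)^2 = 9*s^6/16.
Integrating from 0 to t:
  <X>_t = int_0^t (9*s^6/16) ds = 9*t^7/112.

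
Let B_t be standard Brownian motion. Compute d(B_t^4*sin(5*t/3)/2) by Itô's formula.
d(B_t^4*sin(5*t/3)/2) = (B_t^2*(5*B_t^2*cos(5*t/3) + 18*sin(5*t/3))/6) dt + (2*B_t^3*sin(5*t/3)) dB_t

Itô's formula for f(t, x): d f(t, B_t) = (f_t + (1/2) f_xx) dt + f_x dB_t. Compute partials of f(t, x) = x^4*sin(5*t/3)/2:
  f_t(t,x)  = 5*x^4*cos(5*t/3)/6
  f_x(t,x)  = 2*x^3*sin(5*t/3)
  f_xx(t,x) = 6*x^2*sin(5*t/3)
Assemble drift = f_t + (1/2) f_xx = x^2*(5*x^2*cos(5*t/3) + 18*sin(5*t/3))/6 and diffusion = f_x = 2*x^3*sin(5*t/3). Substituting x = B_t:
  d(B_t^4*sin(5*t/3)/2) = (B_t^2*(5*B_t^2*cos(5*t/3) + 18*sin(5*t/3))/6) dt + (2*B_t^3*sin(5*t/3)) dB_t.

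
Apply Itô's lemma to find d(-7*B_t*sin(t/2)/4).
d(-7*B_t*sin(t/2)/4) = (-7*B_t*cos(t/2)/8) dt + (-7*sin(t/2)/4) dB_t

Itô's formula for f(t, x): d f(t, B_t) = (f_t + (1/2) f_xx) dt + f_x dB_t. Compute partials of f(t, x) = -7*x*sin(t/2)/4:
  f_t(t,x)  = -7*x*cos(t/2)/8
  f_x(t,x)  = -7*sin(t/2)/4
  f_xx(t,x) = 0
Assemble drift = f_t + (1/2) f_xx = -7*x*cos(t/2)/8 and diffusion = f_x = -7*sin(t/2)/4. Substituting x = B_t:
  d(-7*B_t*sin(t/2)/4) = (-7*B_t*cos(t/2)/8) dt + (-7*sin(t/2)/4) dB_t.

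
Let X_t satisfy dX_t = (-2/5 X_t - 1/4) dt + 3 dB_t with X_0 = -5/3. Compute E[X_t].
E[X_t] = -5/8 - 25*exp(-2*t/5)/24

Taking expectations and using E[dB_t] = 0, the mean m(t) = E[X_t] satisfies the ODE m'(t) = a m(t) + b with m(0) = x_0. With a = -2/5, b = -1/4, x_0 = -5/3, the solution is
  m(t) = x_0 * exp(a t) + (b/a) * (exp(a t) - 1)
       = (-5/3) * exp((-2/5) t) + ((-1/4)/(-2/5)) * (exp((-2/5) t) - 1)
       = -5/8 - 25*exp(-2*t/5)/24.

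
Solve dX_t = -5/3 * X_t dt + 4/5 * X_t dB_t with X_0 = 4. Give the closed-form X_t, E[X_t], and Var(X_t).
X_t = 4 * exp((-149/75) t + (4/5) B_t); E[X_t] = 4*exp(-5*t/3); Var(X_t) = (16*exp(16*t/25) - 16)*exp(-10*t/3)

For GBM dX = mu X dt + sigma X dB with X_0 = x_0, apply Itô to Y = log X: dY = (mu - sigma^2/2) dt + sigma dB, so Y_t = log(x_0) + (mu - sigma^2/2) t + sigma B_t and hence X_t = x_0 * exp((mu - sigma^2/2) t + sigma B_t).
With mu = -5/3, sigma = 4/5, x_0 = 4, this gives:
  X_t = 4 * exp((-149/75) * t + (4/5) * B_t).
Since sigma*B_t ~ Normal(0, sigma^2 t), E[exp(sigma*B_t)] = exp(sigma^2 t / 2); so E[X_t] = x_0 * exp((mu - sigma^2/2) t) * exp(sigma^2 t / 2) = x_0 * exp(mu t) = 4*exp(-5*t/3).
Var(X_t) = E[X_t^2] - (E[X_t])^2 = x_0^2 * exp(2 mu t) * (exp(sigma^2 t) - 1) = (16*exp(16*t/25) - 16)*exp(-10*t/3).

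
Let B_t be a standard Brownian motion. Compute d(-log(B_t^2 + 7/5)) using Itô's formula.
d(-log(B_t^2 + 7/5)) = (5*(5*B_t^2 - 7)/(5*B_t^2 + 7)^2) dt + (-10*B_t/(5*B_t^2 + 7)) dB_t

Itô's formula for f(B_t) gives d f(B_t) = f'(B_t) dB_t + (1/2) f''(B_t) dt. Compute derivatives of f(x) = -log(x^2 + 7/5):
  f'(x)  = -10*x/(5*x^2 + 7)
  f''(x) = 10*(5*x^2 - 7)/(5*x^2 + 7)^2
Substitute x = B_t and multiply the f'' term by 1/2:
  drift     = (1/2) * (10*(5*x^2 - 7)/(5*x^2 + 7)^2) evaluated at B_t = 5*(5*B_t^2 - 7)/(5*B_t^2 + 7)^2
  diffusion = (-10*x/(5*x^2 + 7)) evaluated at B_t = -10*B_t/(5*B_t^2 + 7)
Therefore d(-log(B_t^2 + 7/5)) = (5*(5*B_t^2 - 7)/(5*B_t^2 + 7)^2) dt + (-10*B_t/(5*B_t^2 + 7)) dB_t.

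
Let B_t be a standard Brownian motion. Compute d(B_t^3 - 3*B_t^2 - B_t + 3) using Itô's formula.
d(B_t^3 - 3*B_t^2 - B_t + 3) = (3*B_t - 3) dt + (3*B_t^2 - 6*B_t - 1) dB_t

Itô's formula for f(B_t) gives d f(B_t) = f'(B_t) dB_t + (1/2) f''(B_t) dt. Compute derivatives of f(x) = x^3 - 3*x^2 - x + 3:
  f'(x)  = 3*x^2 - 6*x - 1
  f''(x) = 6*x - 6
Substitute x = B_t and multiply the f'' term by 1/2:
  drift     = (1/2) * (6*x - 6) evaluated at B_t = 3*B_t - 3
  diffusion = (3*x^2 - 6*x - 1) evaluated at B_t = 3*B_t^2 - 6*B_t - 1
Therefore d(B_t^3 - 3*B_t^2 - B_t + 3) = (3*B_t - 3) dt + (3*B_t^2 - 6*B_t - 1) dB_t.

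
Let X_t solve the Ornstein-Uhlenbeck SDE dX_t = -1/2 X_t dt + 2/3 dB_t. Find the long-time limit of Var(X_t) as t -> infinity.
lim Var(X_t) = 4/9

The OU SDE dX = -theta X dt + sigma dB admits the integrating factor exp(theta t): d(exp(theta t) X_t) = sigma exp(theta t) dB_t. Integrating from 0 to t gives X_t = x_0 * exp(-theta t) + sigma * int_0^t exp(-theta (t-s)) dB_s for any initial x_0. The Itô integral has variance (by the Itô isometry) sigma^2 * int_0^t exp(-2 theta (t - s)) ds = sigma^2 * (1 - exp(-2 theta t)) / (2 theta), independent of x_0.
With theta = 1/2, sigma = 2/3:
  Var(X_t) = (2/3)^2 * (1 - exp(-2*1/2 t)) / (2 * 1/2) = 4/9 - 4*exp(-t)/9.
As t -> infinity, exp(-2*1/2 t) -> 0, so the stationary variance is sigma^2 / (2 theta) = 4/9.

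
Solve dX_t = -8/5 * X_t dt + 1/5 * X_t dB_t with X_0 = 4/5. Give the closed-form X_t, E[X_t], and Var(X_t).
X_t = 4/5 * exp((-81/50) t + (1/5) B_t); E[X_t] = 4*exp(-8*t/5)/5; Var(X_t) = (16*exp(t/25) - 16)*exp(-16*t/5)/25

For GBM dX = mu X dt + sigma X dB with X_0 = x_0, apply Itô to Y = log X: dY = (mu - sigma^2/2) dt + sigma dB, so Y_t = log(x_0) + (mu - sigma^2/2) t + sigma B_t and hence X_t = x_0 * exp((mu - sigma^2/2) t + sigma B_t).
With mu = -8/5, sigma = 1/5, x_0 = 4/5, this gives:
  X_t = 4/5 * exp((-81/50) * t + (1/5) * B_t).
Since sigma*B_t ~ Normal(0, sigma^2 t), E[exp(sigma*B_t)] = exp(sigma^2 t / 2); so E[X_t] = x_0 * exp((mu - sigma^2/2) t) * exp(sigma^2 t / 2) = x_0 * exp(mu t) = 4*exp(-8*t/5)/5.
Var(X_t) = E[X_t^2] - (E[X_t])^2 = x_0^2 * exp(2 mu t) * (exp(sigma^2 t) - 1) = (16*exp(t/25) - 16)*exp(-16*t/5)/25.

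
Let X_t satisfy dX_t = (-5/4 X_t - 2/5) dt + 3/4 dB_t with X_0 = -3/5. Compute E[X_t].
E[X_t] = -8/25 - 7*exp(-5*t/4)/25

Taking expectations and using E[dB_t] = 0, the mean m(t) = E[X_t] satisfies the ODE m'(t) = a m(t) + b with m(0) = x_0. With a = -5/4, b = -2/5, x_0 = -3/5, the solution is
  m(t) = x_0 * exp(a t) + (b/a) * (exp(a t) - 1)
       = (-3/5) * exp((-5/4) t) + ((-2/5)/(-5/4)) * (exp((-5/4) t) - 1)
       = -8/25 - 7*exp(-5*t/4)/25.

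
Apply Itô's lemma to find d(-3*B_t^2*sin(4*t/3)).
d(-3*B_t^2*sin(4*t/3)) = (-4*B_t^2*cos(4*t/3) - 3*sin(4*t/3)) dt + (-6*B_t*sin(4*t/3)) dB_t

Itô's formula for f(t, x): d f(t, B_t) = (f_t + (1/2) f_xx) dt + f_x dB_t. Compute partials of f(t, x) = -3*x^2*sin(4*t/3):
  f_t(t,x)  = -4*x^2*cos(4*t/3)
  f_x(t,x)  = -6*x*sin(4*t/3)
  f_xx(t,x) = -6*sin(4*t/3)
Assemble drift = f_t + (1/2) f_xx = -4*x^2*cos(4*t/3) - 3*sin(4*t/3) and diffusion = f_x = -6*x*sin(4*t/3). Substituting x = B_t:
  d(-3*B_t^2*sin(4*t/3)) = (-4*B_t^2*cos(4*t/3) - 3*sin(4*t/3)) dt + (-6*B_t*sin(4*t/3)) dB_t.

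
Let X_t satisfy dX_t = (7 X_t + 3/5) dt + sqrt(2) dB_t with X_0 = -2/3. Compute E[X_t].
E[X_t] = -61*exp(7*t)/105 - 3/35

Taking expectations and using E[dB_t] = 0, the mean m(t) = E[X_t] satisfies the ODE m'(t) = a m(t) + b with m(0) = x_0. With a = 7, b = 3/5, x_0 = -2/3, the solution is
  m(t) = x_0 * exp(a t) + (b/a) * (exp(a t) - 1)
       = (-2/3) * exp(7 t) + ((3/5)/7) * (exp(7 t) - 1)
       = -61*exp(7*t)/105 - 3/35.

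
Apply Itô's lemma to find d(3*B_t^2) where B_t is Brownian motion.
d(3*B_t^2) = (3) dt + (6*B_t) dB_t

Itô's formula for f(B_t) gives d f(B_t) = f'(B_t) dB_t + (1/2) f''(B_t) dt. Compute derivatives of f(x) = 3*x^2:
  f'(x)  = 6*x
  f''(x) = 6
Substitute x = B_t and multiply the f'' term by 1/2:
  drift     = (1/2) * (6) evaluated at B_t = 3
  diffusion = (6*x) evaluated at B_t = 6*B_t
Therefore d(3*B_t^2) = (3) dt + (6*B_t) dB_t.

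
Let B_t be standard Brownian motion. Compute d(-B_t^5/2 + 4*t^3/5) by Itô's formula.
d(-B_t^5/2 + 4*t^3/5) = (-5*B_t^3 + 12*t^2/5) dt + (-5*B_t^4/2) dB_t

Itô's formula for f(t, x): d f(t, B_t) = (f_t + (1/2) f_xx) dt + f_x dB_t. Compute partials of f(t, x) = 4*t^3/5 - x^5/2:
  f_t(t,x)  = 12*t^2/5
  f_x(t,x)  = -5*x^4/2
  f_xx(t,x) = -10*x^3
Assemble drift = f_t + (1/2) f_xx = 12*t^2/5 - 5*x^3 and diffusion = f_x = -5*x^4/2. Substituting x = B_t:
  d(-B_t^5/2 + 4*t^3/5) = (-5*B_t^3 + 12*t^2/5) dt + (-5*B_t^4/2) dB_t.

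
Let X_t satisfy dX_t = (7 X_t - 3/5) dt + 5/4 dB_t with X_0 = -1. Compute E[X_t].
E[X_t] = 3/35 - 38*exp(7*t)/35

Taking expectations and using E[dB_t] = 0, the mean m(t) = E[X_t] satisfies the ODE m'(t) = a m(t) + b with m(0) = x_0. With a = 7, b = -3/5, x_0 = -1, the solution is
  m(t) = x_0 * exp(a t) + (b/a) * (exp(a t) - 1)
       = (-1) * exp(7 t) + ((-3/5)/7) * (exp(7 t) - 1)
       = 3/35 - 38*exp(7*t)/35.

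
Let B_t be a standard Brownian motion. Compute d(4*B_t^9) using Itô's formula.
d(4*B_t^9) = (144*B_t^7) dt + (36*B_t^8) dB_t

Itô's formula for f(B_t) gives d f(B_t) = f'(B_t) dB_t + (1/2) f''(B_t) dt. Compute derivatives of f(x) = 4*x^9:
  f'(x)  = 36*x^8
  f''(x) = 288*x^7
Substitute x = B_t and multiply the f'' term by 1/2:
  drift     = (1/2) * (288*x^7) evaluated at B_t = 144*B_t^7
  diffusion = (36*x^8) evaluated at B_t = 36*B_t^8
Therefore d(4*B_t^9) = (144*B_t^7) dt + (36*B_t^8) dB_t.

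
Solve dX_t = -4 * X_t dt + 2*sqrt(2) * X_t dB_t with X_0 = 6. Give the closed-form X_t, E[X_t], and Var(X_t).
X_t = 6 * exp((-8) t + (2*sqrt(2)) B_t); E[X_t] = 6*exp(-4*t); Var(X_t) = 36 - 36*exp(-8*t)

For GBM dX = mu X dt + sigma X dB with X_0 = x_0, apply Itô to Y = log X: dY = (mu - sigma^2/2) dt + sigma dB, so Y_t = log(x_0) + (mu - sigma^2/2) t + sigma B_t and hence X_t = x_0 * exp((mu - sigma^2/2) t + sigma B_t).
With mu = -4, sigma = 2*sqrt(2), x_0 = 6, this gives:
  X_t = 6 * exp((-8) * t + (2*sqrt(2)) * B_t).
Since sigma*B_t ~ Normal(0, sigma^2 t), E[exp(sigma*B_t)] = exp(sigma^2 t / 2); so E[X_t] = x_0 * exp((mu - sigma^2/2) t) * exp(sigma^2 t / 2) = x_0 * exp(mu t) = 6*exp(-4*t).
Var(X_t) = E[X_t^2] - (E[X_t])^2 = x_0^2 * exp(2 mu t) * (exp(sigma^2 t) - 1) = 36 - 36*exp(-8*t).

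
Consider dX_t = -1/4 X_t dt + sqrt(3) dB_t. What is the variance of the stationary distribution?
lim Var(X_t) = 6

The OU SDE dX = -theta X dt + sigma dB admits the integrating factor exp(theta t): d(exp(theta t) X_t) = sigma exp(theta t) dB_t. Integrating from 0 to t gives X_t = x_0 * exp(-theta t) + sigma * int_0^t exp(-theta (t-s)) dB_s for any initial x_0. The Itô integral has variance (by the Itô isometry) sigma^2 * int_0^t exp(-2 theta (t - s)) ds = sigma^2 * (1 - exp(-2 theta t)) / (2 theta), independent of x_0.
With theta = 1/4, sigma = sqrt(3):
  Var(X_t) = (sqrt(3))^2 * (1 - exp(-2*1/4 t)) / (2 * 1/4) = 6 - 6*exp(-t/2).
As t -> infinity, exp(-2*1/4 t) -> 0, so the stationary variance is sigma^2 / (2 theta) = 6.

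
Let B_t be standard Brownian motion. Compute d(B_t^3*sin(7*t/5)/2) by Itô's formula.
d(B_t^3*sin(7*t/5)/2) = (B_t*(7*B_t^2*cos(7*t/5) + 15*sin(7*t/5))/10) dt + (3*B_t^2*sin(7*t/5)/2) dB_t

Itô's formula for f(t, x): d f(t, B_t) = (f_t + (1/2) f_xx) dt + f_x dB_t. Compute partials of f(t, x) = x^3*sin(7*t/5)/2:
  f_t(t,x)  = 7*x^3*cos(7*t/5)/10
  f_x(t,x)  = 3*x^2*sin(7*t/5)/2
  f_xx(t,x) = 3*x*sin(7*t/5)
Assemble drift = f_t + (1/2) f_xx = x*(7*x^2*cos(7*t/5) + 15*sin(7*t/5))/10 and diffusion = f_x = 3*x^2*sin(7*t/5)/2. Substituting x = B_t:
  d(B_t^3*sin(7*t/5)/2) = (B_t*(7*B_t^2*cos(7*t/5) + 15*sin(7*t/5))/10) dt + (3*B_t^2*sin(7*t/5)/2) dB_t.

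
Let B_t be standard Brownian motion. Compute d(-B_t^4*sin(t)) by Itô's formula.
d(-B_t^4*sin(t)) = (-B_t^2*(B_t^2*cos(t) + 6*sin(t))) dt + (-4*B_t^3*sin(t)) dB_t

Itô's formula for f(t, x): d f(t, B_t) = (f_t + (1/2) f_xx) dt + f_x dB_t. Compute partials of f(t, x) = -x^4*sin(t):
  f_t(t,x)  = -x^4*cos(t)
  f_x(t,x)  = -4*x^3*sin(t)
  f_xx(t,x) = -12*x^2*sin(t)
Assemble drift = f_t + (1/2) f_xx = -x^2*(x^2*cos(t) + 6*sin(t)) and diffusion = f_x = -4*x^3*sin(t). Substituting x = B_t:
  d(-B_t^4*sin(t)) = (-B_t^2*(B_t^2*cos(t) + 6*sin(t))) dt + (-4*B_t^3*sin(t)) dB_t.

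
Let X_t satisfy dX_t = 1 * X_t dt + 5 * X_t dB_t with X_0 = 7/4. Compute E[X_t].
E[X_t] = 7*exp(t)/4

For GBM dX = mu X dt + sigma X dB with X_0 = x_0, apply Itô to Y = log X: dY = (mu - sigma^2/2) dt + sigma dB, so Y_t = log(x_0) + (mu - sigma^2/2) t + sigma B_t and hence X_t = x_0 * exp((mu - sigma^2/2) t + sigma B_t).
With mu = 1, sigma = 5, x_0 = 7/4, this gives:
  X_t = 7/4 * exp((-23/2) * t + (5) * B_t).
Since sigma*B_t ~ Normal(0, sigma^2 t), E[exp(sigma*B_t)] = exp(sigma^2 t / 2); so E[X_t] = x_0 * exp((mu - sigma^2/2) t) * exp(sigma^2 t / 2) = x_0 * exp(mu t) = 7*exp(t)/4.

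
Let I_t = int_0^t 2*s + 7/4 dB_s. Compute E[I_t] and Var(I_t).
E[I_t] = 0; Var(I_t) = t*(64*t^2 + 168*t + 147)/48

The Itô integral of a deterministic integrand f(s) has mean 0 because each increment f(s) * (B_{s+ds} - B_s) has mean 0. By the Itô isometry:
  Var( int_0^t f(s) dB_s ) = E[ (int_0^t f(s) dB_s)^2 ] = int_0^t f(s)^2 ds.
Here f(s) = 2*s + 7/4, so f(s)^2 = (8*s + 7)^2/16. Integrate:
  int_0^t ((8*s + 7)^2/16) ds = t*(64*t^2 + 168*t + 147)/48.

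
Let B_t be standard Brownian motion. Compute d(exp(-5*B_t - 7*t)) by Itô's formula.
d(exp(-5*B_t - 7*t)) = (11*exp(-5*B_t - 7*t)/2) dt + (-5*exp(-5*B_t - 7*t)) dB_t

Itô's formula for f(t, x): d f(t, B_t) = (f_t + (1/2) f_xx) dt + f_x dB_t. Compute partials of f(t, x) = exp(-7*t - 5*x):
  f_t(t,x)  = -7*exp(-7*t - 5*x)
  f_x(t,x)  = -5*exp(-7*t - 5*x)
  f_xx(t,x) = 25*exp(-7*t - 5*x)
Assemble drift = f_t + (1/2) f_xx = 11*exp(-7*t - 5*x)/2 and diffusion = f_x = -5*exp(-7*t - 5*x). Substituting x = B_t:
  d(exp(-5*B_t - 7*t)) = (11*exp(-5*B_t - 7*t)/2) dt + (-5*exp(-5*B_t - 7*t)) dB_t.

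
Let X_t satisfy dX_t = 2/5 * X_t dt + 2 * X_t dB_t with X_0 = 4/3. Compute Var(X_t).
Var(X_t) = 16*(exp(4*t) - 1)*exp(4*t/5)/9

For GBM dX = mu X dt + sigma X dB with X_0 = x_0, apply Itô to Y = log X: dY = (mu - sigma^2/2) dt + sigma dB, so Y_t = log(x_0) + (mu - sigma^2/2) t + sigma B_t and hence X_t = x_0 * exp((mu - sigma^2/2) t + sigma B_t).
With mu = 2/5, sigma = 2, x_0 = 4/3, this gives:
  X_t = 4/3 * exp((-8/5) * t + (2) * B_t).
Since sigma*B_t ~ Normal(0, sigma^2 t), E[exp(sigma*B_t)] = exp(sigma^2 t / 2); so E[X_t] = x_0 * exp((mu - sigma^2/2) t) * exp(sigma^2 t / 2) = x_0 * exp(mu t) = 4*exp(2*t/5)/3.
Var(X_t) = E[X_t^2] - (E[X_t])^2 = x_0^2 * exp(2 mu t) * (exp(sigma^2 t) - 1) = 16*(exp(4*t) - 1)*exp(4*t/5)/9.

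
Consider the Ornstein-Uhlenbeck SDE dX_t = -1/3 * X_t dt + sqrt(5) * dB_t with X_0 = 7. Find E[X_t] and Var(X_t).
E[X_t] = 7*exp(-t/3); Var(X_t) = 15/2 - 15*exp(-2*t/3)/2

The OU SDE dX = -theta X dt + sigma dB admits the integrating factor exp(theta t): d(exp(theta t) X_t) = sigma exp(theta t) dB_t. Integrating from 0 to t:
  X_t = x_0 * exp(-theta t) + sigma * int_0^t exp(-theta (t-s)) dB_s.
The Itô integral has mean 0 and (by the Itô isometry) variance sigma^2 * int_0^t exp(-2 theta (t - s)) ds = sigma^2 * (1 - exp(-2 theta t)) / (2 theta).
With theta = 1/3, sigma = sqrt(5), x_0 = 7:
  E[X_t] = 7 * exp(-1/3 t) = 7*exp(-t/3)
  Var(X_t) = (sqrt(5))^2 * (1 - exp(-2*1/3 t)) / (2 * 1/3) = 15/2 - 15*exp(-2*t/3)/2.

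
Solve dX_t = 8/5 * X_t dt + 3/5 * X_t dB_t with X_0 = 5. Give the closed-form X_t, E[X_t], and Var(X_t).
X_t = 5 * exp((71/50) t + (3/5) B_t); E[X_t] = 5*exp(8*t/5); Var(X_t) = 25*(exp(9*t/25) - 1)*exp(16*t/5)

For GBM dX = mu X dt + sigma X dB with X_0 = x_0, apply Itô to Y = log X: dY = (mu - sigma^2/2) dt + sigma dB, so Y_t = log(x_0) + (mu - sigma^2/2) t + sigma B_t and hence X_t = x_0 * exp((mu - sigma^2/2) t + sigma B_t).
With mu = 8/5, sigma = 3/5, x_0 = 5, this gives:
  X_t = 5 * exp((71/50) * t + (3/5) * B_t).
Since sigma*B_t ~ Normal(0, sigma^2 t), E[exp(sigma*B_t)] = exp(sigma^2 t / 2); so E[X_t] = x_0 * exp((mu - sigma^2/2) t) * exp(sigma^2 t / 2) = x_0 * exp(mu t) = 5*exp(8*t/5).
Var(X_t) = E[X_t^2] - (E[X_t])^2 = x_0^2 * exp(2 mu t) * (exp(sigma^2 t) - 1) = 25*(exp(9*t/25) - 1)*exp(16*t/5).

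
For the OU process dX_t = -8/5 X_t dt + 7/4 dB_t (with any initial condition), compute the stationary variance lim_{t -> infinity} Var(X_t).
lim Var(X_t) = 245/256

The OU SDE dX = -theta X dt + sigma dB admits the integrating factor exp(theta t): d(exp(theta t) X_t) = sigma exp(theta t) dB_t. Integrating from 0 to t gives X_t = x_0 * exp(-theta t) + sigma * int_0^t exp(-theta (t-s)) dB_s for any initial x_0. The Itô integral has variance (by the Itô isometry) sigma^2 * int_0^t exp(-2 theta (t - s)) ds = sigma^2 * (1 - exp(-2 theta t)) / (2 theta), independent of x_0.
With theta = 8/5, sigma = 7/4:
  Var(X_t) = (7/4)^2 * (1 - exp(-2*8/5 t)) / (2 * 8/5) = 245/256 - 245*exp(-16*t/5)/256.
As t -> infinity, exp(-2*8/5 t) -> 0, so the stationary variance is sigma^2 / (2 theta) = 245/256.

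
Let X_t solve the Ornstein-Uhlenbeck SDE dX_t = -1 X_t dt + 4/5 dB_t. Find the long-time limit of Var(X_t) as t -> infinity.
lim Var(X_t) = 8/25

The OU SDE dX = -theta X dt + sigma dB admits the integrating factor exp(theta t): d(exp(theta t) X_t) = sigma exp(theta t) dB_t. Integrating from 0 to t gives X_t = x_0 * exp(-theta t) + sigma * int_0^t exp(-theta (t-s)) dB_s for any initial x_0. The Itô integral has variance (by the Itô isometry) sigma^2 * int_0^t exp(-2 theta (t - s)) ds = sigma^2 * (1 - exp(-2 theta t)) / (2 theta), independent of x_0.
With theta = 1, sigma = 4/5:
  Var(X_t) = (4/5)^2 * (1 - exp(-2*1 t)) / (2 * 1) = 8/25 - 8*exp(-2*t)/25.
As t -> infinity, exp(-2*1 t) -> 0, so the stationary variance is sigma^2 / (2 theta) = 8/25.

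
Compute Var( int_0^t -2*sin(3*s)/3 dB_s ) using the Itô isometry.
Var = 2*t/9 - sin(6*t)/27

The Itô integral of a deterministic integrand f(s) has mean 0 because each increment f(s) * (B_{s+ds} - B_s) has mean 0. By the Itô isometry:
  Var( int_0^t f(s) dB_s ) = E[ (int_0^t f(s) dB_s)^2 ] = int_0^t f(s)^2 ds.
Here f(s) = -2*sin(3*s)/3, so f(s)^2 = 4*sin(3*s)^2/9. Integrate:
  int_0^t (4*sin(3*s)^2/9) ds = 2*t/9 - sin(6*t)/27.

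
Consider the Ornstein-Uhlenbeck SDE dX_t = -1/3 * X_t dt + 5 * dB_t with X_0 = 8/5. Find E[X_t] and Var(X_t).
E[X_t] = 8*exp(-t/3)/5; Var(X_t) = 75/2 - 75*exp(-2*t/3)/2

The OU SDE dX = -theta X dt + sigma dB admits the integrating factor exp(theta t): d(exp(theta t) X_t) = sigma exp(theta t) dB_t. Integrating from 0 to t:
  X_t = x_0 * exp(-theta t) + sigma * int_0^t exp(-theta (t-s)) dB_s.
The Itô integral has mean 0 and (by the Itô isometry) variance sigma^2 * int_0^t exp(-2 theta (t - s)) ds = sigma^2 * (1 - exp(-2 theta t)) / (2 theta).
With theta = 1/3, sigma = 5, x_0 = 8/5:
  E[X_t] = 8/5 * exp(-1/3 t) = 8*exp(-t/3)/5
  Var(X_t) = (5)^2 * (1 - exp(-2*1/3 t)) / (2 * 1/3) = 75/2 - 75*exp(-2*t/3)/2.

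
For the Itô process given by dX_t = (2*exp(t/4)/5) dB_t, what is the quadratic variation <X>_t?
<X>_t = 8*exp(t/2)/25 - 8/25

For an Itô process dX_t = a(t) dt + b(t) dB_t, the quadratic variation is <X>_t = int_0^t b(s)^2 ds (the drift term does not contribute). Here b(s) = 2*exp(s/4)/5, so
  b(s)^2 = 4*exp(s/2)/25.
Integrating from 0 to t:
  <X>_t = int_0^t (4*exp(s/2)/25) ds = 8*exp(t/2)/25 - 8/25.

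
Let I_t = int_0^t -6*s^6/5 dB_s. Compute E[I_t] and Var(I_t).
E[I_t] = 0; Var(I_t) = 36*t^13/325

The Itô integral of a deterministic integrand f(s) has mean 0 because each increment f(s) * (B_{s+ds} - B_s) has mean 0. By the Itô isometry:
  Var( int_0^t f(s) dB_s ) = E[ (int_0^t f(s) dB_s)^2 ] = int_0^t f(s)^2 ds.
Here f(s) = -6*s^6/5, so f(s)^2 = 36*s^12/25. Integrate:
  int_0^t (36*s^12/25) ds = 36*t^13/325.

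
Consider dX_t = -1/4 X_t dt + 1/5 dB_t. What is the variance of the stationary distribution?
lim Var(X_t) = 2/25

The OU SDE dX = -theta X dt + sigma dB admits the integrating factor exp(theta t): d(exp(theta t) X_t) = sigma exp(theta t) dB_t. Integrating from 0 to t gives X_t = x_0 * exp(-theta t) + sigma * int_0^t exp(-theta (t-s)) dB_s for any initial x_0. The Itô integral has variance (by the Itô isometry) sigma^2 * int_0^t exp(-2 theta (t - s)) ds = sigma^2 * (1 - exp(-2 theta t)) / (2 theta), independent of x_0.
With theta = 1/4, sigma = 1/5:
  Var(X_t) = (1/5)^2 * (1 - exp(-2*1/4 t)) / (2 * 1/4) = 2/25 - 2*exp(-t/2)/25.
As t -> infinity, exp(-2*1/4 t) -> 0, so the stationary variance is sigma^2 / (2 theta) = 2/25.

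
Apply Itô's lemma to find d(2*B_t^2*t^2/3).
d(2*B_t^2*t^2/3) = (2*t*(2*B_t^2 + t)/3) dt + (4*B_t*t^2/3) dB_t

Itô's formula for f(t, x): d f(t, B_t) = (f_t + (1/2) f_xx) dt + f_x dB_t. Compute partials of f(t, x) = 2*t^2*x^2/3:
  f_t(t,x)  = 4*t*x^2/3
  f_x(t,x)  = 4*t^2*x/3
  f_xx(t,x) = 4*t^2/3
Assemble drift = f_t + (1/2) f_xx = 2*t*(t + 2*x^2)/3 and diffusion = f_x = 4*t^2*x/3. Substituting x = B_t:
  d(2*B_t^2*t^2/3) = (2*t*(2*B_t^2 + t)/3) dt + (4*B_t*t^2/3) dB_t.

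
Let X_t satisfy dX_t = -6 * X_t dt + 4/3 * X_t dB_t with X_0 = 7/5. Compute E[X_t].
E[X_t] = 7*exp(-6*t)/5

For GBM dX = mu X dt + sigma X dB with X_0 = x_0, apply Itô to Y = log X: dY = (mu - sigma^2/2) dt + sigma dB, so Y_t = log(x_0) + (mu - sigma^2/2) t + sigma B_t and hence X_t = x_0 * exp((mu - sigma^2/2) t + sigma B_t).
With mu = -6, sigma = 4/3, x_0 = 7/5, this gives:
  X_t = 7/5 * exp((-62/9) * t + (4/3) * B_t).
Since sigma*B_t ~ Normal(0, sigma^2 t), E[exp(sigma*B_t)] = exp(sigma^2 t / 2); so E[X_t] = x_0 * exp((mu - sigma^2/2) t) * exp(sigma^2 t / 2) = x_0 * exp(mu t) = 7*exp(-6*t)/5.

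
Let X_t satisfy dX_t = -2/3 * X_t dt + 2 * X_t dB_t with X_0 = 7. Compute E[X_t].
E[X_t] = 7*exp(-2*t/3)

For GBM dX = mu X dt + sigma X dB with X_0 = x_0, apply Itô to Y = log X: dY = (mu - sigma^2/2) dt + sigma dB, so Y_t = log(x_0) + (mu - sigma^2/2) t + sigma B_t and hence X_t = x_0 * exp((mu - sigma^2/2) t + sigma B_t).
With mu = -2/3, sigma = 2, x_0 = 7, this gives:
  X_t = 7 * exp((-8/3) * t + (2) * B_t).
Since sigma*B_t ~ Normal(0, sigma^2 t), E[exp(sigma*B_t)] = exp(sigma^2 t / 2); so E[X_t] = x_0 * exp((mu - sigma^2/2) t) * exp(sigma^2 t / 2) = x_0 * exp(mu t) = 7*exp(-2*t/3).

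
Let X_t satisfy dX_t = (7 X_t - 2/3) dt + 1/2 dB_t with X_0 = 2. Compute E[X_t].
E[X_t] = 40*exp(7*t)/21 + 2/21

Taking expectations and using E[dB_t] = 0, the mean m(t) = E[X_t] satisfies the ODE m'(t) = a m(t) + b with m(0) = x_0. With a = 7, b = -2/3, x_0 = 2, the solution is
  m(t) = x_0 * exp(a t) + (b/a) * (exp(a t) - 1)
       = 2 * exp(7 t) + ((-2/3)/7) * (exp(7 t) - 1)
       = 40*exp(7*t)/21 + 2/21.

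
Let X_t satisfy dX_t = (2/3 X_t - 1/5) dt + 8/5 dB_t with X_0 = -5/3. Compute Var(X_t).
Var(X_t) = 48*exp(4*t/3)/25 - 48/25

The variance V(t) = Var(X_t) satisfies V'(t) = 2 a V(t) + c^2 with V(0) = 0 (drift coefficient is linear in X, diffusion is constant). With a = 2/3, c = 8/5, the solution is
  V(t) = (c^2 / (2 a)) * (exp(2 a t) - 1)
       = ((8/5)^2 / (2*(2/3))) * (exp((4/3) t) - 1)
       = 48*exp(4*t/3)/25 - 48/25.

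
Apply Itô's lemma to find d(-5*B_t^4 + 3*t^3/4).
d(-5*B_t^4 + 3*t^3/4) = (-30*B_t^2 + 9*t^2/4) dt + (-20*B_t^3) dB_t

Itô's formula for f(t, x): d f(t, B_t) = (f_t + (1/2) f_xx) dt + f_x dB_t. Compute partials of f(t, x) = 3*t^3/4 - 5*x^4:
  f_t(t,x)  = 9*t^2/4
  f_x(t,x)  = -20*x^3
  f_xx(t,x) = -60*x^2
Assemble drift = f_t + (1/2) f_xx = 9*t^2/4 - 30*x^2 and diffusion = f_x = -20*x^3. Substituting x = B_t:
  d(-5*B_t^4 + 3*t^3/4) = (-30*B_t^2 + 9*t^2/4) dt + (-20*B_t^3) dB_t.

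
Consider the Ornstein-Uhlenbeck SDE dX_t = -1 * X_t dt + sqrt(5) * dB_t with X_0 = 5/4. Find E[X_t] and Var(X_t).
E[X_t] = 5*exp(-t)/4; Var(X_t) = 5/2 - 5*exp(-2*t)/2

The OU SDE dX = -theta X dt + sigma dB admits the integrating factor exp(theta t): d(exp(theta t) X_t) = sigma exp(theta t) dB_t. Integrating from 0 to t:
  X_t = x_0 * exp(-theta t) + sigma * int_0^t exp(-theta (t-s)) dB_s.
The Itô integral has mean 0 and (by the Itô isometry) variance sigma^2 * int_0^t exp(-2 theta (t - s)) ds = sigma^2 * (1 - exp(-2 theta t)) / (2 theta).
With theta = 1, sigma = sqrt(5), x_0 = 5/4:
  E[X_t] = 5/4 * exp(-1 t) = 5*exp(-t)/4
  Var(X_t) = (sqrt(5))^2 * (1 - exp(-2*1 t)) / (2 * 1) = 5/2 - 5*exp(-2*t)/2.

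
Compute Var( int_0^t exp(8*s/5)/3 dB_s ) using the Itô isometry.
Var = 5*exp(16*t/5)/144 - 5/144

The Itô integral of a deterministic integrand f(s) has mean 0 because each increment f(s) * (B_{s+ds} - B_s) has mean 0. By the Itô isometry:
  Var( int_0^t f(s) dB_s ) = E[ (int_0^t f(s) dB_s)^2 ] = int_0^t f(s)^2 ds.
Here f(s) = exp(8*s/5)/3, so f(s)^2 = exp(16*s/5)/9. Integrate:
  int_0^t (exp(16*s/5)/9) ds = 5*exp(16*t/5)/144 - 5/144.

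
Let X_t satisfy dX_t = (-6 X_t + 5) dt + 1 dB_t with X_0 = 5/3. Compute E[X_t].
E[X_t] = 5/6 + 5*exp(-6*t)/6

Taking expectations and using E[dB_t] = 0, the mean m(t) = E[X_t] satisfies the ODE m'(t) = a m(t) + b with m(0) = x_0. With a = -6, b = 5, x_0 = 5/3, the solution is
  m(t) = x_0 * exp(a t) + (b/a) * (exp(a t) - 1)
       = (5/3) * exp((-6) t) + (5/(-6)) * (exp((-6) t) - 1)
       = 5/6 + 5*exp(-6*t)/6.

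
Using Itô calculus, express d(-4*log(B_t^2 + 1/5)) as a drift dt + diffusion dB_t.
d(-4*log(B_t^2 + 1/5)) = (20*(5*B_t^2 - 1)/(5*B_t^2 + 1)^2) dt + (-40*B_t/(5*B_t^2 + 1)) dB_t

Itô's formula for f(B_t) gives d f(B_t) = f'(B_t) dB_t + (1/2) f''(B_t) dt. Compute derivatives of f(x) = -4*log(x^2 + 1/5):
  f'(x)  = -40*x/(5*x^2 + 1)
  f''(x) = 40*(5*x^2 - 1)/(5*x^2 + 1)^2
Substitute x = B_t and multiply the f'' term by 1/2:
  drift     = (1/2) * (40*(5*x^2 - 1)/(5*x^2 + 1)^2) evaluated at B_t = 20*(5*B_t^2 - 1)/(5*B_t^2 + 1)^2
  diffusion = (-40*x/(5*x^2 + 1)) evaluated at B_t = -40*B_t/(5*B_t^2 + 1)
Therefore d(-4*log(B_t^2 + 1/5)) = (20*(5*B_t^2 - 1)/(5*B_t^2 + 1)^2) dt + (-40*B_t/(5*B_t^2 + 1)) dB_t.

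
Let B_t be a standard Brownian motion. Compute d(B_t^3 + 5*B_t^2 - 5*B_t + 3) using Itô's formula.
d(B_t^3 + 5*B_t^2 - 5*B_t + 3) = (3*B_t + 5) dt + (3*B_t^2 + 10*B_t - 5) dB_t

Itô's formula for f(B_t) gives d f(B_t) = f'(B_t) dB_t + (1/2) f''(B_t) dt. Compute derivatives of f(x) = x^3 + 5*x^2 - 5*x + 3:
  f'(x)  = 3*x^2 + 10*x - 5
  f''(x) = 6*x + 10
Substitute x = B_t and multiply the f'' term by 1/2:
  drift     = (1/2) * (6*x + 10) evaluated at B_t = 3*B_t + 5
  diffusion = (3*x^2 + 10*x - 5) evaluated at B_t = 3*B_t^2 + 10*B_t - 5
Therefore d(B_t^3 + 5*B_t^2 - 5*B_t + 3) = (3*B_t + 5) dt + (3*B_t^2 + 10*B_t - 5) dB_t.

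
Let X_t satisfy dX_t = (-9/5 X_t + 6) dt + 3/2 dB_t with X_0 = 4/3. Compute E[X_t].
E[X_t] = 10/3 - 2*exp(-9*t/5)

Taking expectations and using E[dB_t] = 0, the mean m(t) = E[X_t] satisfies the ODE m'(t) = a m(t) + b with m(0) = x_0. With a = -9/5, b = 6, x_0 = 4/3, the solution is
  m(t) = x_0 * exp(a t) + (b/a) * (exp(a t) - 1)
       = (4/3) * exp((-9/5) t) + (6/(-9/5)) * (exp((-9/5) t) - 1)
       = 10/3 - 2*exp(-9*t/5).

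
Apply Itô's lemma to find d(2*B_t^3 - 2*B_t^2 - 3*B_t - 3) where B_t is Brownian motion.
d(2*B_t^3 - 2*B_t^2 - 3*B_t - 3) = (6*B_t - 2) dt + (6*B_t^2 - 4*B_t - 3) dB_t

Itô's formula for f(B_t) gives d f(B_t) = f'(B_t) dB_t + (1/2) f''(B_t) dt. Compute derivatives of f(x) = 2*x^3 - 2*x^2 - 3*x - 3:
  f'(x)  = 6*x^2 - 4*x - 3
  f''(x) = 12*x - 4
Substitute x = B_t and multiply the f'' term by 1/2:
  drift     = (1/2) * (12*x - 4) evaluated at B_t = 6*B_t - 2
  diffusion = (6*x^2 - 4*x - 3) evaluated at B_t = 6*B_t^2 - 4*B_t - 3
Therefore d(2*B_t^3 - 2*B_t^2 - 3*B_t - 3) = (6*B_t - 2) dt + (6*B_t^2 - 4*B_t - 3) dB_t.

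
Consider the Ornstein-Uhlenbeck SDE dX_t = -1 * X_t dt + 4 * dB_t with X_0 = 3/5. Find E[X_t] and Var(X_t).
E[X_t] = 3*exp(-t)/5; Var(X_t) = 8 - 8*exp(-2*t)

The OU SDE dX = -theta X dt + sigma dB admits the integrating factor exp(theta t): d(exp(theta t) X_t) = sigma exp(theta t) dB_t. Integrating from 0 to t:
  X_t = x_0 * exp(-theta t) + sigma * int_0^t exp(-theta (t-s)) dB_s.
The Itô integral has mean 0 and (by the Itô isometry) variance sigma^2 * int_0^t exp(-2 theta (t - s)) ds = sigma^2 * (1 - exp(-2 theta t)) / (2 theta).
With theta = 1, sigma = 4, x_0 = 3/5:
  E[X_t] = 3/5 * exp(-1 t) = 3*exp(-t)/5
  Var(X_t) = (4)^2 * (1 - exp(-2*1 t)) / (2 * 1) = 8 - 8*exp(-2*t).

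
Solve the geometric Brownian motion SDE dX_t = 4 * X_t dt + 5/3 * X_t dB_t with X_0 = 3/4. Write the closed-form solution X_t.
X_t = 3/4 * exp((47/18) * t + (5/3) * B_t)

For GBM dX = mu X dt + sigma X dB with X_0 = x_0, apply Itô to Y = log X: dY = (mu - sigma^2/2) dt + sigma dB, so Y_t = log(x_0) + (mu - sigma^2/2) t + sigma B_t and hence X_t = x_0 * exp((mu - sigma^2/2) t + sigma B_t).
With mu = 4, sigma = 5/3, x_0 = 3/4, this gives:
  X_t = 3/4 * exp((47/18) * t + (5/3) * B_t).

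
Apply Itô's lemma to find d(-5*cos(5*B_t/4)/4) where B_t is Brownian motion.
d(-5*cos(5*B_t/4)/4) = (125*cos(5*B_t/4)/128) dt + (25*sin(5*B_t/4)/16) dB_t

Itô's formula for f(B_t) gives d f(B_t) = f'(B_t) dB_t + (1/2) f''(B_t) dt. Compute derivatives of f(x) = -5*cos(5*x/4)/4:
  f'(x)  = 25*sin(5*x/4)/16
  f''(x) = 125*cos(5*x/4)/64
Substitute x = B_t and multiply the f'' term by 1/2:
  drift     = (1/2) * (125*cos(5*x/4)/64) evaluated at B_t = 125*cos(5*B_t/4)/128
  diffusion = (25*sin(5*x/4)/16) evaluated at B_t = 25*sin(5*B_t/4)/16
Therefore d(-5*cos(5*B_t/4)/4) = (125*cos(5*B_t/4)/128) dt + (25*sin(5*B_t/4)/16) dB_t.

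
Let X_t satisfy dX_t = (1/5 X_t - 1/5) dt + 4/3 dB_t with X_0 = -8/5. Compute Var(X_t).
Var(X_t) = 40*exp(2*t/5)/9 - 40/9

The variance V(t) = Var(X_t) satisfies V'(t) = 2 a V(t) + c^2 with V(0) = 0 (drift coefficient is linear in X, diffusion is constant). With a = 1/5, c = 4/3, the solution is
  V(t) = (c^2 / (2 a)) * (exp(2 a t) - 1)
       = ((4/3)^2 / (2*(1/5))) * (exp((2/5) t) - 1)
       = 40*exp(2*t/5)/9 - 40/9.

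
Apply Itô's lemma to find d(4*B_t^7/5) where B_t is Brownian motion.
d(4*B_t^7/5) = (84*B_t^5/5) dt + (28*B_t^6/5) dB_t

Itô's formula for f(B_t) gives d f(B_t) = f'(B_t) dB_t + (1/2) f''(B_t) dt. Compute derivatives of f(x) = 4*x^7/5:
  f'(x)  = 28*x^6/5
  f''(x) = 168*x^5/5
Substitute x = B_t and multiply the f'' term by 1/2:
  drift     = (1/2) * (168*x^5/5) evaluated at B_t = 84*B_t^5/5
  diffusion = (28*x^6/5) evaluated at B_t = 28*B_t^6/5
Therefore d(4*B_t^7/5) = (84*B_t^5/5) dt + (28*B_t^6/5) dB_t.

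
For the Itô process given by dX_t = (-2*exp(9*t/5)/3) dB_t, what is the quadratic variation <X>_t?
<X>_t = 10*exp(18*t/5)/81 - 10/81

For an Itô process dX_t = a(t) dt + b(t) dB_t, the quadratic variation is <X>_t = int_0^t b(s)^2 ds (the drift term does not contribute). Here b(s) = -2*exp(9*s/5)/3, so
  b(s)^2 = 4*exp(18*s/5)/9.
Integrating from 0 to t:
  <X>_t = int_0^t (4*exp(18*s/5)/9) ds = 10*exp(18*t/5)/81 - 10/81.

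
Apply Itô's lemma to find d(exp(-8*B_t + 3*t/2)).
d(exp(-8*B_t + 3*t/2)) = (67*exp(-8*B_t + 3*t/2)/2) dt + (-8*exp(-8*B_t + 3*t/2)) dB_t

Itô's formula for f(t, x): d f(t, B_t) = (f_t + (1/2) f_xx) dt + f_x dB_t. Compute partials of f(t, x) = exp(3*t/2 - 8*x):
  f_t(t,x)  = 3*exp(3*t/2 - 8*x)/2
  f_x(t,x)  = -8*exp(3*t/2 - 8*x)
  f_xx(t,x) = 64*exp(3*t/2 - 8*x)
Assemble drift = f_t + (1/2) f_xx = 67*exp(3*t/2 - 8*x)/2 and diffusion = f_x = -8*exp(3*t/2 - 8*x). Substituting x = B_t:
  d(exp(-8*B_t + 3*t/2)) = (67*exp(-8*B_t + 3*t/2)/2) dt + (-8*exp(-8*B_t + 3*t/2)) dB_t.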